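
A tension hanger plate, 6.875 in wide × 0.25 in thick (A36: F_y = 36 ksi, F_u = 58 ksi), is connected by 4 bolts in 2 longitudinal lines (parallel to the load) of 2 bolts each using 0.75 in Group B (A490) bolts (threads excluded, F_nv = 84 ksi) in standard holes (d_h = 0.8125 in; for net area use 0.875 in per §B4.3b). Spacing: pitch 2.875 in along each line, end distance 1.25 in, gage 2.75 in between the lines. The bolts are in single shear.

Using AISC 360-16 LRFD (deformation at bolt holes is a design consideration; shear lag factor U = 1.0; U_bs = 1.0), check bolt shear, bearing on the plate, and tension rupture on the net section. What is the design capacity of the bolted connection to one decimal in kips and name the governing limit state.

55.7 kips (net-section rupture governs)

Bolt shear: A_b = π(0.75)²/4 = 0.44179 in². φR_n = 0.75 × 84 × 0.44179 × 4 × 1 = 111.3 kips.
Bearing (0.25 in plate, F_u = 58 ksi): end bolts L_c = 1.25 − 0.8125/2 = 0.84375, R_n = min(1.2×0.84375×0.25×58, 2.4×0.75×0.25×58) = 14.681 kips/bolt; interior L_c = 2.875 − 0.8125 = 2.0625, R_n = 26.1 kips/bolt. φR_n = 0.75 × (2×14.681 + 2×26.1) = 61.2 kips.
Tension rupture (net): A_n = (6.875 − 2×0.875)×0.25 = 1.2813 in² (U = 1.0, A_e = A_n). φR_n = 0.75 × 58 × 1.2813 = 55.7 kips.
Governing: min(111.3, 61.2, 55.7) = 55.7 kips → net-section rupture.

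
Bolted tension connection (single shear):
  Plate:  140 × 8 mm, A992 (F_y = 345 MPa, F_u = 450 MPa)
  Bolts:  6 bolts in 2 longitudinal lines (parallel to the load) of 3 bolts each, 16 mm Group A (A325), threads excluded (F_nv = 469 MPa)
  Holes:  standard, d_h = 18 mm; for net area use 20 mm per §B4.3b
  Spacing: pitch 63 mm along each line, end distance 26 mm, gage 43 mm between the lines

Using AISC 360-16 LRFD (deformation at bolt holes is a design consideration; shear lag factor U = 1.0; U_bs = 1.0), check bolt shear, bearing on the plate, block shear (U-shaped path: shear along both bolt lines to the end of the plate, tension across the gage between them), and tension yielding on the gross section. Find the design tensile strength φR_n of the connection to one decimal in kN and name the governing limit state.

Bolt shear: A_b = π(16)²/4 = 201.06 mm². φR_n = 0.75 × 469 × 201.06 × 6 × 1 = 424.3 kN.
Bearing (8 mm plate, F_u = 450 MPa): end bolts L_c = 26 − 18/2 = 17, R_n = min(1.2×17×8×450, 2.4×16×8×450) = 73.44 kN/bolt; interior L_c = 63 − 18 = 45, R_n = 138.24 kN/bolt. φR_n = 0.75 × (2×73.44 + 4×138.24) = 524.9 kN.
Block shear: shear path 2×[26+2×63] = 2×152 mm, A_gv = 2432, A_nv = 2×(152 − 2.5×20)×8 = 1632 mm²; tension across gage: (43 − 1×20)×8 = 184 mm². R_n = min(0.6×450×1632, 0.6×345×2432) + 1.0×450×184 = min(440.64, 503.42) + 82.8 = 523.44 kN. φR_n = 0.75 × 523.44 = 392.6 kN.
Tension yield (gross): A_g = 140×8 = 1120 mm². φR_n = 0.90 × 345 × 1120 = 347.8 kN.
Governing: min(424.3, 524.9, 392.6, 347.8) = 347.8 kN → gross-section yield.

347.8 kN (gross-section yield governs)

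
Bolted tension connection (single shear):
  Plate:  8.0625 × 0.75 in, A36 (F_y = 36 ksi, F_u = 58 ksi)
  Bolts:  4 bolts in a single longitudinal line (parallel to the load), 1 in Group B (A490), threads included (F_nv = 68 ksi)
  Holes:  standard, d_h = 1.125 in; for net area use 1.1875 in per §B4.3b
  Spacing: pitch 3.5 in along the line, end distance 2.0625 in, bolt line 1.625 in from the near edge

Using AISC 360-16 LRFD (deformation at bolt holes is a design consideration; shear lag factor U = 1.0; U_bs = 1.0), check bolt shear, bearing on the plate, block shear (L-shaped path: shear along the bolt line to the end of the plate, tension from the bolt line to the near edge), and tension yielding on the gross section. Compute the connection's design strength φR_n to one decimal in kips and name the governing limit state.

160.2 kips (bolt shear governs)

Bolt shear: A_b = π(1)²/4 = 0.7854 in². φR_n = 0.75 × 68 × 0.7854 × 4 × 1 = 160.2 kips.
Bearing (0.75 in plate, F_u = 58 ksi): end bolts L_c = 2.0625 − 1.125/2 = 1.5, R_n = min(1.2×1.5×0.75×58, 2.4×1×0.75×58) = 78.3 kips/bolt; interior L_c = 3.5 − 1.125 = 2.375, R_n = 104.4 kips/bolt. φR_n = 0.75 × (1×78.3 + 3×104.4) = 293.6 kips.
Block shear: shear path 1×[2.0625+3×3.5] = 1×12.5625 in, A_gv = 9.4219, A_nv = 1×(12.5625 − 3.5×1.1875)×0.75 = 6.3047 in²; tension to near edge: (1.625 − 0.5×1.1875)×0.75 = 0.77344 in². R_n = min(0.6×58×6.3047, 0.6×36×9.4219) + 1.0×58×0.77344 = min(219.4, 203.51) + 44.86 = 248.37 kips. φR_n = 0.75 × 248.37 = 186.3 kips.
Tension yield (gross): A_g = 8.0625×0.75 = 6.0469 in². φR_n = 0.90 × 36 × 6.0469 = 195.9 kips.
Governing: min(160.2, 293.6, 186.3, 195.9) = 160.2 kips → bolt shear.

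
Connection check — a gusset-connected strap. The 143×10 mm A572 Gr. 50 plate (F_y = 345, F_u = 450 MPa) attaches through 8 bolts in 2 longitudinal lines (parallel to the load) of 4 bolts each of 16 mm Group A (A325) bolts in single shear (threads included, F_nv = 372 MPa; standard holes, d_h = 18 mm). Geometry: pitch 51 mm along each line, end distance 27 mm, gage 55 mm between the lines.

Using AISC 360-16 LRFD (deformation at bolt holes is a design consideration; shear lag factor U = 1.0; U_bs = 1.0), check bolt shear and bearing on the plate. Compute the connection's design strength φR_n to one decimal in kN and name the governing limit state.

Bolt shear: A_b = π(16)²/4 = 201.06 mm². φR_n = 0.75 × 372 × 201.06 × 8 × 1 = 448.8 kN.
Bearing (10 mm plate, F_u = 450 MPa): end bolts L_c = 27 − 18/2 = 18, R_n = min(1.2×18×10×450, 2.4×16×10×450) = 97.2 kN/bolt; interior L_c = 51 − 18 = 33, R_n = 172.8 kN/bolt. φR_n = 0.75 × (2×97.2 + 6×172.8) = 923.4 kN.
Governing: min(448.8, 923.4) = 448.8 kN → bolt shear.

448.8 kN (bolt shear governs)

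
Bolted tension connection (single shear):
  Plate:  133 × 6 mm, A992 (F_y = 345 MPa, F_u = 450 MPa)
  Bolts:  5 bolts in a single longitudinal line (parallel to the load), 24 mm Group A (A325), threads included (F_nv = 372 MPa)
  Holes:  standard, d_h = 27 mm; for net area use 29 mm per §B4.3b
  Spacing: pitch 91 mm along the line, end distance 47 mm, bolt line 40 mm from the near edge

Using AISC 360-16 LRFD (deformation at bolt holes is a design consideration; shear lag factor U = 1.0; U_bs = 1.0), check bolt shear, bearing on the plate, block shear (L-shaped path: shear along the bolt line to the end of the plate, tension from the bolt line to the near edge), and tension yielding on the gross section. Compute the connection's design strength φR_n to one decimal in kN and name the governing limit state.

Bolt shear: A_b = π(24)²/4 = 452.39 mm². φR_n = 0.75 × 372 × 452.39 × 5 × 1 = 631.1 kN.
Bearing (6 mm plate, F_u = 450 MPa): end bolts L_c = 47 − 27/2 = 33.5, R_n = min(1.2×33.5×6×450, 2.4×24×6×450) = 108.54 kN/bolt; interior L_c = 91 − 27 = 64, R_n = 155.52 kN/bolt. φR_n = 0.75 × (1×108.54 + 4×155.52) = 548.0 kN.
Block shear: shear path 1×[47+4×91] = 1×411 mm, A_gv = 2466, A_nv = 1×(411 − 4.5×29)×6 = 1683 mm²; tension to near edge: (40 − 0.5×29)×6 = 153 mm². R_n = min(0.6×450×1683, 0.6×345×2466) + 1.0×450×153 = min(454.41, 510.46) + 68.85 = 523.26 kN. φR_n = 0.75 × 523.26 = 392.4 kN.
Tension yield (gross): A_g = 133×6 = 798 mm². φR_n = 0.90 × 345 × 798 = 247.8 kN.
Governing: min(631.1, 548.0, 392.4, 247.8) = 247.8 kN → gross-section yield.

247.8 kN (gross-section yield governs)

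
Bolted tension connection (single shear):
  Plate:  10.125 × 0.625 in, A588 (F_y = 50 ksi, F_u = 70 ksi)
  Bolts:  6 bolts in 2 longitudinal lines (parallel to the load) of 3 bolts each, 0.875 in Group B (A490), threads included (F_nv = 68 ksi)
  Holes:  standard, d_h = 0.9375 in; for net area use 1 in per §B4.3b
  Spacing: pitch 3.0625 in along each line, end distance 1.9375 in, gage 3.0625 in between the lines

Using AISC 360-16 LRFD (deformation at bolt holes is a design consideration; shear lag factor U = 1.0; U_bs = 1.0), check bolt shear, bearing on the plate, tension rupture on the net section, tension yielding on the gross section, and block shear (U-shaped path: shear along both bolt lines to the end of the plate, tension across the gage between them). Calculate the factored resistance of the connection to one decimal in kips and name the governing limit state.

Bolt shear: A_b = π(0.875)²/4 = 0.60132 in². φR_n = 0.75 × 68 × 0.60132 × 6 × 1 = 184.0 kips.
Bearing (0.625 in plate, F_u = 70 ksi): end bolts L_c = 1.9375 − 0.9375/2 = 1.46875, R_n = min(1.2×1.46875×0.625×70, 2.4×0.875×0.625×70) = 77.109 kips/bolt; interior L_c = 3.0625 − 0.9375 = 2.125, R_n = 91.875 kips/bolt. φR_n = 0.75 × (2×77.109 + 4×91.875) = 391.3 kips.
Tension rupture (net): A_n = (10.125 − 2×1)×0.625 = 5.0781 in² (U = 1.0, A_e = A_n). φR_n = 0.75 × 70 × 5.0781 = 266.6 kips.
Tension yield (gross): A_g = 10.125×0.625 = 6.3281 in². φR_n = 0.90 × 50 × 6.3281 = 284.8 kips.
Block shear: shear path 2×[1.9375+2×3.0625] = 2×8.0625 in, A_gv = 10.078, A_nv = 2×(8.0625 − 2.5×1)×0.625 = 6.9531 in²; tension across gage: (3.0625 − 1×1)×0.625 = 1.2891 in². R_n = min(0.6×70×6.9531, 0.6×50×10.078) + 1.0×70×1.2891 = min(292.03, 302.34) + 90.237 = 382.27 kips. φR_n = 0.75 × 382.27 = 286.7 kips.
Governing: min(184.0, 391.3, 266.6, 284.8, 286.7) = 184.0 kips → bolt shear.

184.0 kips (bolt shear governs)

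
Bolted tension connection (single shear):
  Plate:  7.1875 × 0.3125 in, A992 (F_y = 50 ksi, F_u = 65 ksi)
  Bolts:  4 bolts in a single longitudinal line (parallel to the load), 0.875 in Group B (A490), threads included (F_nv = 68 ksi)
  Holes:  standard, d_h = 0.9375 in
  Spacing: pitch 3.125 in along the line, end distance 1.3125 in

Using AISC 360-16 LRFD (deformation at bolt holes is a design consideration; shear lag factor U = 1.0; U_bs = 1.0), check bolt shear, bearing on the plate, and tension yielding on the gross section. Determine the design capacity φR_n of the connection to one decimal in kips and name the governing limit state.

Bolt shear: A_b = π(0.875)²/4 = 0.60132 in². φR_n = 0.75 × 68 × 0.60132 × 4 × 1 = 122.7 kips.
Bearing (0.3125 in plate, F_u = 65 ksi): end bolts L_c = 1.3125 − 0.9375/2 = 0.84375, R_n = min(1.2×0.84375×0.3125×65, 2.4×0.875×0.3125×65) = 20.566 kips/bolt; interior L_c = 3.125 − 0.9375 = 2.1875, R_n = 42.656 kips/bolt. φR_n = 0.75 × (1×20.566 + 3×42.656) = 111.4 kips.
Tension yield (gross): A_g = 7.1875×0.3125 = 2.2461 in². φR_n = 0.90 × 50 × 2.2461 = 101.1 kips.
Governing: min(122.7, 111.4, 101.1) = 101.1 kips → gross-section yield.

101.1 kips (gross-section yield governs)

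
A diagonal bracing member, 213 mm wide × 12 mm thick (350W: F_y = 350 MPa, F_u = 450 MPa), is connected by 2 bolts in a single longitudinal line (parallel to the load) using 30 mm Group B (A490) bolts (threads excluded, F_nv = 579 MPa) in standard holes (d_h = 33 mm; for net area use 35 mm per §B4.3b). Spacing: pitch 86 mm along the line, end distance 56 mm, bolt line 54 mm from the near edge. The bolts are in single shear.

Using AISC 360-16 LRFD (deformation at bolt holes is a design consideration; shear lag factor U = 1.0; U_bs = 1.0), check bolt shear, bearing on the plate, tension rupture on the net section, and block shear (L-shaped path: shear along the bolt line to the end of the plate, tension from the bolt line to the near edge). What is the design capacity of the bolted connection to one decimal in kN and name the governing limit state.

365.3 kN (block shear governs)

Bolt shear: A_b = π(30)²/4 = 706.86 mm². φR_n = 0.75 × 579 × 706.86 × 2 × 1 = 613.9 kN.
Bearing (12 mm plate, F_u = 450 MPa): end bolts L_c = 56 − 33/2 = 39.5, R_n = min(1.2×39.5×12×450, 2.4×30×12×450) = 255.96 kN/bolt; interior L_c = 86 − 33 = 53, R_n = 343.44 kN/bolt. φR_n = 0.75 × (1×255.96 + 1×343.44) = 449.6 kN.
Tension rupture (net): A_n = (213 − 1×35)×12 = 2136 mm² (U = 1.0, A_e = A_n). φR_n = 0.75 × 450 × 2136 = 720.9 kN.
Block shear: shear path 1×[56+1×86] = 1×142 mm, A_gv = 1704, A_nv = 1×(142 − 1.5×35)×12 = 1074 mm²; tension to near edge: (54 − 0.5×35)×12 = 438 mm². R_n = min(0.6×450×1074, 0.6×350×1704) + 1.0×450×438 = min(289.98, 357.84) + 197.1 = 487.08 kN. φR_n = 0.75 × 487.08 = 365.3 kN.
Governing: min(613.9, 449.6, 720.9, 365.3) = 365.3 kN → block shear.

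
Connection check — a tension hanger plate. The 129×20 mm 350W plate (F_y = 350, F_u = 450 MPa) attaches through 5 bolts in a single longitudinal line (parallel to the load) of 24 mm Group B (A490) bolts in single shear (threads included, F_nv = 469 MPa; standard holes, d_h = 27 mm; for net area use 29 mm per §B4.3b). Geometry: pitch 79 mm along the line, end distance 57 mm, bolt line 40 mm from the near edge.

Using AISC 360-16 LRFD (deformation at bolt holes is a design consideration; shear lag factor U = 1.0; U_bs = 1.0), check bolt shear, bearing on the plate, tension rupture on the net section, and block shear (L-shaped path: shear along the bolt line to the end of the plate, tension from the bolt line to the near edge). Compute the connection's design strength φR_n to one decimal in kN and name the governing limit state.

Bolt shear: A_b = π(24)²/4 = 452.39 mm². φR_n = 0.75 × 469 × 452.39 × 5 × 1 = 795.6 kN.
Bearing (20 mm plate, F_u = 450 MPa): end bolts L_c = 57 − 27/2 = 43.5, R_n = min(1.2×43.5×20×450, 2.4×24×20×450) = 469.8 kN/bolt; interior L_c = 79 − 27 = 52, R_n = 518.4 kN/bolt. φR_n = 0.75 × (1×469.8 + 4×518.4) = 1907.6 kN.
Tension rupture (net): A_n = (129 − 1×29)×20 = 2000 mm² (U = 1.0, A_e = A_n). φR_n = 0.75 × 450 × 2000 = 675.0 kN.
Block shear: shear path 1×[57+4×79] = 1×373 mm, A_gv = 7460, A_nv = 1×(373 − 4.5×29)×20 = 4850 mm²; tension to near edge: (40 − 0.5×29)×20 = 510 mm². R_n = min(0.6×450×4850, 0.6×350×7460) + 1.0×450×510 = min(1309.5, 1566.6) + 229.5 = 1539 kN. φR_n = 0.75 × 1539 = 1154.3 kN.
Governing: min(795.6, 1907.6, 675.0, 1154.3) = 675.0 kN → net-section rupture.

675.0 kN (net-section rupture governs)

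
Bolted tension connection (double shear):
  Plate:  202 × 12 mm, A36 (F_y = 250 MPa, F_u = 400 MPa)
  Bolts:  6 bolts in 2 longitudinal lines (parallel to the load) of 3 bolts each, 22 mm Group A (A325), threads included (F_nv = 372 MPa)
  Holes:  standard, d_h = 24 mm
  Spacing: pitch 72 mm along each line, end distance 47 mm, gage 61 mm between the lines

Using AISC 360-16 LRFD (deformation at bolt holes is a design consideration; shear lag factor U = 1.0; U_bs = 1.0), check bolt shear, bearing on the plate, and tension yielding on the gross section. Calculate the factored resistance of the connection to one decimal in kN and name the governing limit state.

Bolt shear: A_b = π(22)²/4 = 380.13 mm². φR_n = 0.75 × 372 × 380.13 × 6 × 2 = 1272.7 kN.
Bearing (12 mm plate, F_u = 400 MPa): end bolts L_c = 47 − 24/2 = 35, R_n = min(1.2×35×12×400, 2.4×22×12×400) = 201.6 kN/bolt; interior L_c = 72 − 24 = 48, R_n = 253.44 kN/bolt. φR_n = 0.75 × (2×201.6 + 4×253.44) = 1062.7 kN.
Tension yield (gross): A_g = 202×12 = 2424 mm². φR_n = 0.90 × 250 × 2424 = 545.4 kN.
Governing: min(1272.7, 1062.7, 545.4) = 545.4 kN → gross-section yield.

545.4 kN (gross-section yield governs)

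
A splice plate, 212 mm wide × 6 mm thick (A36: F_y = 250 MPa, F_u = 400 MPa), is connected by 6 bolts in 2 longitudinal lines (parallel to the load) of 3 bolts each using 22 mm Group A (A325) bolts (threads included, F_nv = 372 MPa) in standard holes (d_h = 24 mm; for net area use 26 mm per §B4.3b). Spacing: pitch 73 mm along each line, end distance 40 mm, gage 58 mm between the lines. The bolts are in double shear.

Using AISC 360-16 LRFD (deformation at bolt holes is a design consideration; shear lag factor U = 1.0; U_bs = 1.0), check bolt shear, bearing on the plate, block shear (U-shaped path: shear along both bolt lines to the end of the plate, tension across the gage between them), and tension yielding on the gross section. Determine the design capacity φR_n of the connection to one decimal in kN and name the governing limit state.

Bolt shear: A_b = π(22)²/4 = 380.13 mm². φR_n = 0.75 × 372 × 380.13 × 6 × 2 = 1272.7 kN.
Bearing (6 mm plate, F_u = 400 MPa): end bolts L_c = 40 − 24/2 = 28, R_n = min(1.2×28×6×400, 2.4×22×6×400) = 80.64 kN/bolt; interior L_c = 73 − 24 = 49, R_n = 126.72 kN/bolt. φR_n = 0.75 × (2×80.64 + 4×126.72) = 501.1 kN.
Block shear: shear path 2×[40+2×73] = 2×186 mm, A_gv = 2232, A_nv = 2×(186 − 2.5×26)×6 = 1452 mm²; tension across gage: (58 − 1×26)×6 = 192 mm². R_n = min(0.6×400×1452, 0.6×250×2232) + 1.0×400×192 = min(348.48, 334.8) + 76.8 = 411.6 kN. φR_n = 0.75 × 411.6 = 308.7 kN.
Tension yield (gross): A_g = 212×6 = 1272 mm². φR_n = 0.90 × 250 × 1272 = 286.2 kN.
Governing: min(1272.7, 501.1, 308.7, 286.2) = 286.2 kN → gross-section yield.

286.2 kN (gross-section yield governs)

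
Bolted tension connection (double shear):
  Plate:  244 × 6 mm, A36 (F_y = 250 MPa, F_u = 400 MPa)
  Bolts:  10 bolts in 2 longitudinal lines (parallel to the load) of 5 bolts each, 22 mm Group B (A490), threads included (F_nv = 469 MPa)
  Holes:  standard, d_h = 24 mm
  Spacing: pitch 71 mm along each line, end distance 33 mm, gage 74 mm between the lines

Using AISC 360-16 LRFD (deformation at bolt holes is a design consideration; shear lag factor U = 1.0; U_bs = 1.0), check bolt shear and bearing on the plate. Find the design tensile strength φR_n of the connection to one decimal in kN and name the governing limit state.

851.0 kN (bearing governs)

Bolt shear: A_b = π(22)²/4 = 380.13 mm². φR_n = 0.75 × 469 × 380.13 × 10 × 2 = 2674.2 kN.
Bearing (6 mm plate, F_u = 400 MPa): end bolts L_c = 33 − 24/2 = 21, R_n = min(1.2×21×6×400, 2.4×22×6×400) = 60.48 kN/bolt; interior L_c = 71 − 24 = 47, R_n = 126.72 kN/bolt. φR_n = 0.75 × (2×60.48 + 8×126.72) = 851.0 kN.
Governing: min(2674.2, 851.0) = 851.0 kN → bearing.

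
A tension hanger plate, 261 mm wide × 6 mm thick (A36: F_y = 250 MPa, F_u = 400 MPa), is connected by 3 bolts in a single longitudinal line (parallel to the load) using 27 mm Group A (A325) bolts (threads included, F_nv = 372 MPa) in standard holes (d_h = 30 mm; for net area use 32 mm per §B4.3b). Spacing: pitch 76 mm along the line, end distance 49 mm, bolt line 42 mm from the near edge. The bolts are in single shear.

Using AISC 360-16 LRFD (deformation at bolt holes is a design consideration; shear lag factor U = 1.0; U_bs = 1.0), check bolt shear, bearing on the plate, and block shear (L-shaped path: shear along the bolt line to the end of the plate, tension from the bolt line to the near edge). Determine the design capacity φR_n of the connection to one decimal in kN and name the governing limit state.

177.5 kN (block shear governs)

Bolt shear: A_b = π(27)²/4 = 572.56 mm². φR_n = 0.75 × 372 × 572.56 × 3 × 1 = 479.2 kN.
Bearing (6 mm plate, F_u = 400 MPa): end bolts L_c = 49 − 30/2 = 34, R_n = min(1.2×34×6×400, 2.4×27×6×400) = 97.92 kN/bolt; interior L_c = 76 − 30 = 46, R_n = 132.48 kN/bolt. φR_n = 0.75 × (1×97.92 + 2×132.48) = 272.2 kN.
Block shear: shear path 1×[49+2×76] = 1×201 mm, A_gv = 1206, A_nv = 1×(201 − 2.5×32)×6 = 726 mm²; tension to near edge: (42 − 0.5×32)×6 = 156 mm². R_n = min(0.6×400×726, 0.6×250×1206) + 1.0×400×156 = min(174.24, 180.9) + 62.4 = 236.64 kN. φR_n = 0.75 × 236.64 = 177.5 kN.
Governing: min(479.2, 272.2, 177.5) = 177.5 kN → block shear.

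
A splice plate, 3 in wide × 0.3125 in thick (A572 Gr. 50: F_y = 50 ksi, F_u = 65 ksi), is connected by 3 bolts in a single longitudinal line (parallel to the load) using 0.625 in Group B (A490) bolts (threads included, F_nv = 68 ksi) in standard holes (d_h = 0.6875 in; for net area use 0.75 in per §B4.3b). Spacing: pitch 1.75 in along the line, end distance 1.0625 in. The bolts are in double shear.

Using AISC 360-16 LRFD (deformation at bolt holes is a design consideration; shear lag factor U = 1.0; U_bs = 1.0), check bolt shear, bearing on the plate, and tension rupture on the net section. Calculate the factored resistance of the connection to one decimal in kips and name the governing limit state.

34.3 kips (net-section rupture governs)

Bolt shear: A_b = π(0.625)²/4 = 0.3068 in². φR_n = 0.75 × 68 × 0.3068 × 3 × 2 = 93.9 kips.
Bearing (0.3125 in plate, F_u = 65 ksi): end bolts L_c = 1.0625 − 0.6875/2 = 0.71875, R_n = min(1.2×0.71875×0.3125×65, 2.4×0.625×0.3125×65) = 17.52 kips/bolt; interior L_c = 1.75 − 0.6875 = 1.0625, R_n = 25.898 kips/bolt. φR_n = 0.75 × (1×17.52 + 2×25.898) = 52.0 kips.
Tension rupture (net): A_n = (3 − 1×0.75)×0.3125 = 0.70313 in² (U = 1.0, A_e = A_n). φR_n = 0.75 × 65 × 0.70313 = 34.3 kips.
Governing: min(93.9, 52.0, 34.3) = 34.3 kips → net-section rupture.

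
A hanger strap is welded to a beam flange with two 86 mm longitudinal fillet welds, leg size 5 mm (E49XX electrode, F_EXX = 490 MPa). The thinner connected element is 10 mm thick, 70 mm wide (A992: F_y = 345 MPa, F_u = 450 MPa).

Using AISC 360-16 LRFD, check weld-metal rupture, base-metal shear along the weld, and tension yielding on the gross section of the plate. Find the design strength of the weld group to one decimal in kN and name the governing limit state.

Weld metal: throat = 0.707×5 = 3.535 mm, L = 2×86 = 172 mm. φR_n = 0.75 × 0.6 × 490 × 3.535 × 172 = 134.1 kN.
Base metal shear (10 mm plate): yield φR_n = 1.0×0.6×345×10×172 = 356.0 kN; rupture φR_n = 0.75×0.6×450×10×172 = 348.3 kN; take 348.3 kN (rupture).
Tension yield (gross): A_g = 70×10 = 700 mm². φR_n = 0.90 × 345 × 700 = 217.4 kN.
Governing: min(134.1, 348.3, 217.4) = 134.1 kN → weld metal.

134.1 kN (weld metal governs)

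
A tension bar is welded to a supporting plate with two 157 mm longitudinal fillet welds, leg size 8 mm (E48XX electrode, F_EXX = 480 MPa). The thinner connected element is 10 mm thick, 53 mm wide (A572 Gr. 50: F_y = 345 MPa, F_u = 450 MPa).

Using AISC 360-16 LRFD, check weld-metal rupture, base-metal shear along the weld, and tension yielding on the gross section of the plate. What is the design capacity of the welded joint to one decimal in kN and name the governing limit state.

Weld metal: throat = 0.707×8 = 5.656 mm, L = 2×157 = 314 mm. φR_n = 0.75 × 0.6 × 480 × 5.656 × 314 = 383.6 kN.
Base metal shear (10 mm plate): yield φR_n = 1.0×0.6×345×10×314 = 650.0 kN; rupture φR_n = 0.75×0.6×450×10×314 = 635.9 kN; take 635.9 kN (rupture).
Tension yield (gross): A_g = 53×10 = 530 mm². φR_n = 0.90 × 345 × 530 = 164.6 kN.
Governing: min(383.6, 635.9, 164.6) = 164.6 kN → gross-section yield.

164.6 kN (gross-section yield governs)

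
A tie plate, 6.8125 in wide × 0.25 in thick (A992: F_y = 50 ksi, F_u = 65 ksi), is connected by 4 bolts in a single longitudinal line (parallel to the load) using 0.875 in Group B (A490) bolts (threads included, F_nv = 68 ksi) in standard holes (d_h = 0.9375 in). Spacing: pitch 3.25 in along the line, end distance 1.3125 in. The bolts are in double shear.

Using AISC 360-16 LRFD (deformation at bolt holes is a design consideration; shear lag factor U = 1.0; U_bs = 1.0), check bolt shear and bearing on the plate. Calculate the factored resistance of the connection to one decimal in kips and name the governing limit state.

89.1 kips (bearing governs)

Bolt shear: A_b = π(0.875)²/4 = 0.60132 in². φR_n = 0.75 × 68 × 0.60132 × 4 × 2 = 245.3 kips.
Bearing (0.25 in plate, F_u = 65 ksi): end bolts L_c = 1.3125 − 0.9375/2 = 0.84375, R_n = min(1.2×0.84375×0.25×65, 2.4×0.875×0.25×65) = 16.453 kips/bolt; interior L_c = 3.25 − 0.9375 = 2.3125, R_n = 34.125 kips/bolt. φR_n = 0.75 × (1×16.453 + 3×34.125) = 89.1 kips.
Governing: min(245.3, 89.1) = 89.1 kips → bearing.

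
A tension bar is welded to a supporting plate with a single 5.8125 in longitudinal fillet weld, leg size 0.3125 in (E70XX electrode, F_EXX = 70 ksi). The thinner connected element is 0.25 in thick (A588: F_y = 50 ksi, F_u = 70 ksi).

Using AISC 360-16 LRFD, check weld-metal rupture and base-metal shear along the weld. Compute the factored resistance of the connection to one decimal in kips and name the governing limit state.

Weld metal: throat = 0.707×0.3125 = 0.22094 in, L = 5.8125 in. φR_n = 0.75 × 0.6 × 70 × 0.22094 × 5.8125 = 40.5 kips.
Base metal shear (0.25 in plate): yield φR_n = 1.0×0.6×50×0.25×5.8125 = 43.6 kips; rupture φR_n = 0.75×0.6×70×0.25×5.8125 = 45.8 kips; take 43.6 kips (yield).
Governing: min(40.5, 43.6) = 40.5 kips → weld metal.

40.5 kips (weld metal governs)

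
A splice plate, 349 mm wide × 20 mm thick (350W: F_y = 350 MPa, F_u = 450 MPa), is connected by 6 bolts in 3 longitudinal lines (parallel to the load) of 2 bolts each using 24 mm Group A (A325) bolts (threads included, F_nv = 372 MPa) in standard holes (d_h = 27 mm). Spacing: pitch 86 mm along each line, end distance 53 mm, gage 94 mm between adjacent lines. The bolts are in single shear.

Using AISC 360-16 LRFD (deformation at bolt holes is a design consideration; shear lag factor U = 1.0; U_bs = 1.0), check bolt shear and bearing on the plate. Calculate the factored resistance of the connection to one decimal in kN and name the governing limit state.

757.3 kN (bolt shear governs)

Bolt shear: A_b = π(24)²/4 = 452.39 mm². φR_n = 0.75 × 372 × 452.39 × 6 × 1 = 757.3 kN.
Bearing (20 mm plate, F_u = 450 MPa): end bolts L_c = 53 − 27/2 = 39.5, R_n = min(1.2×39.5×20×450, 2.4×24×20×450) = 426.6 kN/bolt; interior L_c = 86 − 27 = 59, R_n = 518.4 kN/bolt. φR_n = 0.75 × (3×426.6 + 3×518.4) = 2126.3 kN.
Governing: min(757.3, 2126.3) = 757.3 kN → bolt shear.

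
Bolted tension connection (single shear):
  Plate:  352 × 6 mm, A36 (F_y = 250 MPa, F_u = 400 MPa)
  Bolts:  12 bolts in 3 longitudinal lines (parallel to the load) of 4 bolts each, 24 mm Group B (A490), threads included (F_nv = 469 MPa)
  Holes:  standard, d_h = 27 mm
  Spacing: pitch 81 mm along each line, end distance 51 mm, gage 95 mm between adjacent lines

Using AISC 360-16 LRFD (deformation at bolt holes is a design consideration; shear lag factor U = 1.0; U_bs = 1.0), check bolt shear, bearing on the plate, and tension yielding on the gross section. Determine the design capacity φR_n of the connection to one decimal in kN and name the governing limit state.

Bolt shear: A_b = π(24)²/4 = 452.39 mm². φR_n = 0.75 × 469 × 452.39 × 12 × 1 = 1909.5 kN.
Bearing (6 mm plate, F_u = 400 MPa): end bolts L_c = 51 − 27/2 = 37.5, R_n = min(1.2×37.5×6×400, 2.4×24×6×400) = 108 kN/bolt; interior L_c = 81 − 27 = 54, R_n = 138.24 kN/bolt. φR_n = 0.75 × (3×108 + 9×138.24) = 1176.1 kN.
Tension yield (gross): A_g = 352×6 = 2112 mm². φR_n = 0.90 × 250 × 2112 = 475.2 kN.
Governing: min(1909.5, 1176.1, 475.2) = 475.2 kN → gross-section yield.

475.2 kN (gross-section yield governs)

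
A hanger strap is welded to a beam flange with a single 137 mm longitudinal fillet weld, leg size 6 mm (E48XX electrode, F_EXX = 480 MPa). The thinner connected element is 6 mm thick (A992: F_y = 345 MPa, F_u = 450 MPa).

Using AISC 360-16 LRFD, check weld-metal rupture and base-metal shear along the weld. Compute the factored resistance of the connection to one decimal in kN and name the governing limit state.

125.5 kN (weld metal governs)

Weld metal: throat = 0.707×6 = 4.242 mm, L = 137 mm. φR_n = 0.75 × 0.6 × 480 × 4.242 × 137 = 125.5 kN.
Base metal shear (6 mm plate): yield φR_n = 1.0×0.6×345×6×137 = 170.2 kN; rupture φR_n = 0.75×0.6×450×6×137 = 166.5 kN; take 166.5 kN (rupture).
Governing: min(125.5, 166.5) = 125.5 kN → weld metal.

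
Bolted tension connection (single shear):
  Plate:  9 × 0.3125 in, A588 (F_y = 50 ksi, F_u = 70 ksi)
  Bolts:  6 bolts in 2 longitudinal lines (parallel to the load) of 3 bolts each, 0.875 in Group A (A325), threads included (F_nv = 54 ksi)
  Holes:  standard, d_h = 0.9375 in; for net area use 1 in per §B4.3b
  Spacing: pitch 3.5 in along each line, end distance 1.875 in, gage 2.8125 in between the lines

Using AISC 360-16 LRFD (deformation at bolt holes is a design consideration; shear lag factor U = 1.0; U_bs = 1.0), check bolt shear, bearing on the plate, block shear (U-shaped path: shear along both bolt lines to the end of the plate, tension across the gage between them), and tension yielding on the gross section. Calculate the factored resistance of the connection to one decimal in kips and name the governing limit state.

Bolt shear: A_b = π(0.875)²/4 = 0.60132 in². φR_n = 0.75 × 54 × 0.60132 × 6 × 1 = 146.1 kips.
Bearing (0.3125 in plate, F_u = 70 ksi): end bolts L_c = 1.875 − 0.9375/2 = 1.40625, R_n = min(1.2×1.40625×0.3125×70, 2.4×0.875×0.3125×70) = 36.914 kips/bolt; interior L_c = 3.5 − 0.9375 = 2.5625, R_n = 45.938 kips/bolt. φR_n = 0.75 × (2×36.914 + 4×45.938) = 193.2 kips.
Block shear: shear path 2×[1.875+2×3.5] = 2×8.875 in, A_gv = 5.5469, A_nv = 2×(8.875 − 2.5×1)×0.3125 = 3.9844 in²; tension across gage: (2.8125 − 1×1)×0.3125 = 0.56641 in². R_n = min(0.6×70×3.9844, 0.6×50×5.5469) + 1.0×70×0.56641 = min(167.34, 166.41) + 39.649 = 206.06 kips. φR_n = 0.75 × 206.06 = 154.5 kips.
Tension yield (gross): A_g = 9×0.3125 = 2.8125 in². φR_n = 0.90 × 50 × 2.8125 = 126.6 kips.
Governing: min(146.1, 193.2, 154.5, 126.6) = 126.6 kips → gross-section yield.

126.6 kips (gross-section yield governs)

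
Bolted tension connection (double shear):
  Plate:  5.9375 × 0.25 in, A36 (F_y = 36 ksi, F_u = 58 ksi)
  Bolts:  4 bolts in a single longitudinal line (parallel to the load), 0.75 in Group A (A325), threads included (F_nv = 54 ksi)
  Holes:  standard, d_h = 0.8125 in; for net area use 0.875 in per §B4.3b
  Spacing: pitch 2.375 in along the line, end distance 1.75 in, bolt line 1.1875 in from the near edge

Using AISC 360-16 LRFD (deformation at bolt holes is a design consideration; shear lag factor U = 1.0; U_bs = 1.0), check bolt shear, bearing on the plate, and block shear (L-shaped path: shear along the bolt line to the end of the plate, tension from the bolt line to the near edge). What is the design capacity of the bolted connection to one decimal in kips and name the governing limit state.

Bolt shear: A_b = π(0.75)²/4 = 0.44179 in². φR_n = 0.75 × 54 × 0.44179 × 4 × 2 = 143.1 kips.
Bearing (0.25 in plate, F_u = 58 ksi): end bolts L_c = 1.75 − 0.8125/2 = 1.34375, R_n = min(1.2×1.34375×0.25×58, 2.4×0.75×0.25×58) = 23.381 kips/bolt; interior L_c = 2.375 − 0.8125 = 1.5625, R_n = 26.1 kips/bolt. φR_n = 0.75 × (1×23.381 + 3×26.1) = 76.3 kips.
Block shear: shear path 1×[1.75+3×2.375] = 1×8.875 in, A_gv = 2.2188, A_nv = 1×(8.875 − 3.5×0.875)×0.25 = 1.4531 in²; tension to near edge: (1.1875 − 0.5×0.875)×0.25 = 0.1875 in². R_n = min(0.6×58×1.4531, 0.6×36×2.2188) + 1.0×58×0.1875 = min(50.568, 47.926) + 10.875 = 58.801 kips. φR_n = 0.75 × 58.801 = 44.1 kips.
Governing: min(143.1, 76.3, 44.1) = 44.1 kips → block shear.

44.1 kips (block shear governs)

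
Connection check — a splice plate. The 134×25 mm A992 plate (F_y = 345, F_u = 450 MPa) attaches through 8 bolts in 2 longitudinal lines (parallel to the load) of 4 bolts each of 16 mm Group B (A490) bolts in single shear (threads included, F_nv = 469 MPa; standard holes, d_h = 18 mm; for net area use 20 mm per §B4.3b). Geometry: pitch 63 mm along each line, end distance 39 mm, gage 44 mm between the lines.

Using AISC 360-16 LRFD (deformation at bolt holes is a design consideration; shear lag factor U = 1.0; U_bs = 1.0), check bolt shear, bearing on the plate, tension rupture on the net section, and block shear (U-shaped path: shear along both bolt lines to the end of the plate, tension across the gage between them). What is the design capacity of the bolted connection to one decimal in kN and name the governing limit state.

565.8 kN (bolt shear governs)

Bolt shear: A_b = π(16)²/4 = 201.06 mm². φR_n = 0.75 × 469 × 201.06 × 8 × 1 = 565.8 kN.
Bearing (25 mm plate, F_u = 450 MPa): end bolts L_c = 39 − 18/2 = 30, R_n = min(1.2×30×25×450, 2.4×16×25×450) = 405 kN/bolt; interior L_c = 63 − 18 = 45, R_n = 432 kN/bolt. φR_n = 0.75 × (2×405 + 6×432) = 2551.5 kN.
Tension rupture (net): A_n = (134 − 2×20)×25 = 2350 mm² (U = 1.0, A_e = A_n). φR_n = 0.75 × 450 × 2350 = 793.1 kN.
Block shear: shear path 2×[39+3×63] = 2×228 mm, A_gv = 11400, A_nv = 2×(228 − 3.5×20)×25 = 7900 mm²; tension across gage: (44 − 1×20)×25 = 600 mm². R_n = min(0.6×450×7900, 0.6×345×11400) + 1.0×450×600 = min(2133, 2359.8) + 270 = 2403 kN. φR_n = 0.75 × 2403 = 1802.3 kN.
Governing: min(565.8, 2551.5, 793.1, 1802.3) = 565.8 kN → bolt shear.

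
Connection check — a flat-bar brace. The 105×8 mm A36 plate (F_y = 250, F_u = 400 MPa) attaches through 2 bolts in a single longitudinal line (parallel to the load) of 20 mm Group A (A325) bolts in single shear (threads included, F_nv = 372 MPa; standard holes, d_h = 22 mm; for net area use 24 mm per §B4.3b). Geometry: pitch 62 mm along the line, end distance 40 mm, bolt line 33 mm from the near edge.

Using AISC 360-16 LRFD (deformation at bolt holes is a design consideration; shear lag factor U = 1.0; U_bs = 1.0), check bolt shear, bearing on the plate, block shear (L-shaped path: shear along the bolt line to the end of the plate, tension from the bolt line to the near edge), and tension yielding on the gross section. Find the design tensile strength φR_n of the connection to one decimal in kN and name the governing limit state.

Bolt shear: A_b = π(20)²/4 = 314.16 mm². φR_n = 0.75 × 372 × 314.16 × 2 × 1 = 175.3 kN.
Bearing (8 mm plate, F_u = 400 MPa): end bolts L_c = 40 − 22/2 = 29, R_n = min(1.2×29×8×400, 2.4×20×8×400) = 111.36 kN/bolt; interior L_c = 62 − 22 = 40, R_n = 153.6 kN/bolt. φR_n = 0.75 × (1×111.36 + 1×153.6) = 198.7 kN.
Block shear: shear path 1×[40+1×62] = 1×102 mm, A_gv = 816, A_nv = 1×(102 − 1.5×24)×8 = 528 mm²; tension to near edge: (33 − 0.5×24)×8 = 168 mm². R_n = min(0.6×400×528, 0.6×250×816) + 1.0×400×168 = min(126.72, 122.4) + 67.2 = 189.6 kN. φR_n = 0.75 × 189.6 = 142.2 kN.
Tension yield (gross): A_g = 105×8 = 840 mm². φR_n = 0.90 × 250 × 840 = 189.0 kN.
Governing: min(175.3, 198.7, 142.2, 189.0) = 142.2 kN → block shear.

142.2 kN (block shear governs)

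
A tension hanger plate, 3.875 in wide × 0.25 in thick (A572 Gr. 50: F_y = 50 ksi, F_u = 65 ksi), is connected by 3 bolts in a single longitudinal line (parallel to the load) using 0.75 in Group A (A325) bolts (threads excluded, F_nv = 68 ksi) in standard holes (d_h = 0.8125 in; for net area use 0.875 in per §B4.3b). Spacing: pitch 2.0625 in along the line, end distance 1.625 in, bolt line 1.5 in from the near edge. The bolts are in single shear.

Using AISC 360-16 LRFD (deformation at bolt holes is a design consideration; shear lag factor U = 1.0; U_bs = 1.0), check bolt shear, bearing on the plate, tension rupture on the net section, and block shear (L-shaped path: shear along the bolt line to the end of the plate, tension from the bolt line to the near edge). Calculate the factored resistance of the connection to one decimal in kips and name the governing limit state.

Bolt shear: A_b = π(0.75)²/4 = 0.44179 in². φR_n = 0.75 × 68 × 0.44179 × 3 × 1 = 67.6 kips.
Bearing (0.25 in plate, F_u = 65 ksi): end bolts L_c = 1.625 − 0.8125/2 = 1.21875, R_n = min(1.2×1.21875×0.25×65, 2.4×0.75×0.25×65) = 23.766 kips/bolt; interior L_c = 2.0625 − 0.8125 = 1.25, R_n = 24.375 kips/bolt. φR_n = 0.75 × (1×23.766 + 2×24.375) = 54.4 kips.
Tension rupture (net): A_n = (3.875 − 1×0.875)×0.25 = 0.75 in² (U = 1.0, A_e = A_n). φR_n = 0.75 × 65 × 0.75 = 36.6 kips.
Block shear: shear path 1×[1.625+2×2.0625] = 1×5.75 in, A_gv = 1.4375, A_nv = 1×(5.75 − 2.5×0.875)×0.25 = 0.89063 in²; tension to near edge: (1.5 − 0.5×0.875)×0.25 = 0.26563 in². R_n = min(0.6×65×0.89063, 0.6×50×1.4375) + 1.0×65×0.26563 = min(34.735, 43.125) + 17.266 = 52.001 kips. φR_n = 0.75 × 52.001 = 39.0 kips.
Governing: min(67.6, 54.4, 36.6, 39.0) = 36.6 kips → net-section rupture.

36.6 kips (net-section rupture governs)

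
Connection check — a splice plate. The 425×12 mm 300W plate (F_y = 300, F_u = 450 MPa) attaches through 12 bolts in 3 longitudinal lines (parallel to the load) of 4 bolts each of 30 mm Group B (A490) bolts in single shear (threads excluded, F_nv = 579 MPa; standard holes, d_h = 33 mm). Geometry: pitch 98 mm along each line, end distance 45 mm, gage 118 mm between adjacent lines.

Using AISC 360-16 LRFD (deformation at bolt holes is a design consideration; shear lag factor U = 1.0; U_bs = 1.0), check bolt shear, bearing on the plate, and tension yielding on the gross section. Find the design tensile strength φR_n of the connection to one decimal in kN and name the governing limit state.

Bolt shear: A_b = π(30)²/4 = 706.86 mm². φR_n = 0.75 × 579 × 706.86 × 12 × 1 = 3683.4 kN.
Bearing (12 mm plate, F_u = 450 MPa): end bolts L_c = 45 − 33/2 = 28.5, R_n = min(1.2×28.5×12×450, 2.4×30×12×450) = 184.68 kN/bolt; interior L_c = 98 − 33 = 65, R_n = 388.8 kN/bolt. φR_n = 0.75 × (3×184.68 + 9×388.8) = 3039.9 kN.
Tension yield (gross): A_g = 425×12 = 5100 mm². φR_n = 0.90 × 300 × 5100 = 1377.0 kN.
Governing: min(3683.4, 3039.9, 1377.0) = 1377.0 kN → gross-section yield.

1377.0 kN (gross-section yield governs)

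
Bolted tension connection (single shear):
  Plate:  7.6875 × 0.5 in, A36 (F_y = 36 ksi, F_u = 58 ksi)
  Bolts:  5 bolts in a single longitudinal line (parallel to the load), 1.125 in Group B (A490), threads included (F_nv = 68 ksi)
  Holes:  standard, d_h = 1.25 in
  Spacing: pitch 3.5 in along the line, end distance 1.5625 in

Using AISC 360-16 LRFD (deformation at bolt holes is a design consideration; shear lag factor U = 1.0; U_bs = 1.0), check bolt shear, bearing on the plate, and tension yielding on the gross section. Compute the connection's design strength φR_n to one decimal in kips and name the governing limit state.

124.5 kips (gross-section yield governs)

Bolt shear: A_b = π(1.125)²/4 = 0.99402 in². φR_n = 0.75 × 68 × 0.99402 × 5 × 1 = 253.5 kips.
Bearing (0.5 in plate, F_u = 58 ksi): end bolts L_c = 1.5625 − 1.25/2 = 0.9375, R_n = min(1.2×0.9375×0.5×58, 2.4×1.125×0.5×58) = 32.625 kips/bolt; interior L_c = 3.5 − 1.25 = 2.25, R_n = 78.3 kips/bolt. φR_n = 0.75 × (1×32.625 + 4×78.3) = 259.4 kips.
Tension yield (gross): A_g = 7.6875×0.5 = 3.8438 in². φR_n = 0.90 × 36 × 3.8438 = 124.5 kips.
Governing: min(253.5, 259.4, 124.5) = 124.5 kips → gross-section yield.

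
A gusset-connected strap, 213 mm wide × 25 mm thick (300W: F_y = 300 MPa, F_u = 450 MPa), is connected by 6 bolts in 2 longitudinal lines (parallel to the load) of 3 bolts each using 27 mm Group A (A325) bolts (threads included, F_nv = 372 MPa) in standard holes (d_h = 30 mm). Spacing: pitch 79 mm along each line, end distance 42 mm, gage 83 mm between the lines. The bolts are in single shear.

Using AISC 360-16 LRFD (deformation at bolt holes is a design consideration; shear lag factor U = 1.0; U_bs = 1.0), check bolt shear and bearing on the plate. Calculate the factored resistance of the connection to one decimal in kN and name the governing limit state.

958.5 kN (bolt shear governs)

Bolt shear: A_b = π(27)²/4 = 572.56 mm². φR_n = 0.75 × 372 × 572.56 × 6 × 1 = 958.5 kN.
Bearing (25 mm plate, F_u = 450 MPa): end bolts L_c = 42 − 30/2 = 27, R_n = min(1.2×27×25×450, 2.4×27×25×450) = 364.5 kN/bolt; interior L_c = 79 − 30 = 49, R_n = 661.5 kN/bolt. φR_n = 0.75 × (2×364.5 + 4×661.5) = 2531.3 kN.
Governing: min(958.5, 2531.3) = 958.5 kN → bolt shear.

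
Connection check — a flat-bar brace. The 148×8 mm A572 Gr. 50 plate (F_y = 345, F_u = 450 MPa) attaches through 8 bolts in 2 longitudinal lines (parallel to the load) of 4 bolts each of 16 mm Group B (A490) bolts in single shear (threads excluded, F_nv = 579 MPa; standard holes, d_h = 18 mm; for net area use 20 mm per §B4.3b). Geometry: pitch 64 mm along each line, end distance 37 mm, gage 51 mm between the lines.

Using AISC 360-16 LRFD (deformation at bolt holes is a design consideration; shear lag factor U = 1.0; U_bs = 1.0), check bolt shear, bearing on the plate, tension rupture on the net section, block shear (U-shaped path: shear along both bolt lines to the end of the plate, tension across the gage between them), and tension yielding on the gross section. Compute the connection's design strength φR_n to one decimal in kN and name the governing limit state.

Bolt shear: A_b = π(16)²/4 = 201.06 mm². φR_n = 0.75 × 579 × 201.06 × 8 × 1 = 698.5 kN.
Bearing (8 mm plate, F_u = 450 MPa): end bolts L_c = 37 − 18/2 = 28, R_n = min(1.2×28×8×450, 2.4×16×8×450) = 120.96 kN/bolt; interior L_c = 64 − 18 = 46, R_n = 138.24 kN/bolt. φR_n = 0.75 × (2×120.96 + 6×138.24) = 803.5 kN.
Tension rupture (net): A_n = (148 − 2×20)×8 = 864 mm² (U = 1.0, A_e = A_n). φR_n = 0.75 × 450 × 864 = 291.6 kN.
Block shear: shear path 2×[37+3×64] = 2×229 mm, A_gv = 3664, A_nv = 2×(229 − 3.5×20)×8 = 2544 mm²; tension across gage: (51 − 1×20)×8 = 248 mm². R_n = min(0.6×450×2544, 0.6×345×3664) + 1.0×450×248 = min(686.88, 758.45) + 111.6 = 798.48 kN. φR_n = 0.75 × 798.48 = 598.9 kN.
Tension yield (gross): A_g = 148×8 = 1184 mm². φR_n = 0.90 × 345 × 1184 = 367.6 kN.
Governing: min(698.5, 803.5, 291.6, 598.9, 367.6) = 291.6 kN → net-section rupture.

291.6 kN (net-section rupture governs)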